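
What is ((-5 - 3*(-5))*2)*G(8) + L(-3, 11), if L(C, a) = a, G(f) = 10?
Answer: 211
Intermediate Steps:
((-5 - 3*(-5))*2)*G(8) + L(-3, 11) = ((-5 - 3*(-5))*2)*10 + 11 = ((-5 + 15)*2)*10 + 11 = (10*2)*10 + 11 = 20*10 + 11 = 200 + 11 = 211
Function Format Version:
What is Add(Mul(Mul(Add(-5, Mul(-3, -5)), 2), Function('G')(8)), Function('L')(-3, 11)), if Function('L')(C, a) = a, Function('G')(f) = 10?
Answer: 211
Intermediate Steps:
Add(Mul(Mul(Add(-5, Mul(-3, -5)), 2), Function('G')(8)), Function('L')(-3, 11)) = Add(Mul(Mul(Add(-5, Mul(-3, -5)), 2), 10), 11) = Add(Mul(Mul(Add(-5, 15), 2), 10), 11) = Add(Mul(Mul(10, 2), 10), 11) = Add(Mul(20, 10), 11) = Add(200, 11) = 211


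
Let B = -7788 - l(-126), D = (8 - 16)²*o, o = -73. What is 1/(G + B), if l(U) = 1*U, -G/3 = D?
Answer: 1/6354 ≈ 0.00015738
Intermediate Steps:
D = -4672 (D = (8 - 16)²*(-73) = (-8)²*(-73) = 64*(-73) = -4672)
G = 14016 (G = -3*(-4672) = 14016)
l(U) = U
B = -7662 (B = -7788 - 1*(-126) = -7788 + 126 = -7662)
1/(G + B) = 1/(14016 - 7662) = 1/6354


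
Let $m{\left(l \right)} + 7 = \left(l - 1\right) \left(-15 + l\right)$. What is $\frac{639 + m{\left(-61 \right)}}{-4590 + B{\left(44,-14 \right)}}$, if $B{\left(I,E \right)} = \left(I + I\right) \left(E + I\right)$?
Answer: $- \frac{2672}{975} \approx -2.7405$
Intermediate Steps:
$m{\left(l \right)} = -7 + \left(-1 + l\right) \left(-15 + l\right)$ ($m{\left(l \right)} = -7 + \left(l - 1\right) \left(-15 + l\right) = -7 + \left(-1 + l\right) \left(-15 + l\right)$)
$B{\left(I,E \right)} = 2 I \left(E + I\right)$
$\frac{639 + m{\left(-61 \right)}}{-4590 + B{\left(44,-14 \right)}} = \frac{639 + \left(8 + \left(-61\right)^{2} - -976\right)}{-4590 + 2 \cdot 44 \left(-14 + 44\right)} = \frac{639 + \left(8 + 3721 + 976\right)}{-4590 + 2 \cdot 44 \cdot 30} = \frac{639 + 4705}{-4590 + 2640} = \frac{5344}{-1950} = 5344 \left(- \frac{1}{1950}\right) = - \frac{2672}{975}$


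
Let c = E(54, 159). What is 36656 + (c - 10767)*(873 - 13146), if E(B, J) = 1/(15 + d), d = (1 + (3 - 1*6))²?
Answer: 2511408620/19 ≈ 1.3218e+8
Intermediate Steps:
d = 4 (d = (1 + (3 - 6))² = (1 - 3)² = (-2)² = 4)
E(B, J) = 1/19 (E(B, J) = 1/(15 + 4) = 1/19)
c = 1/19 ≈ 0.052632
36656 + (c - 10767)*(873 - 13146) = 36656 + (1/19 - 10767)*(873 - 13146) = 36656 - 204572/19*(-12273) = 36656 + 2510712156/19 = 2511408620/19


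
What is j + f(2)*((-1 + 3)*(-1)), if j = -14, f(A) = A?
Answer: -18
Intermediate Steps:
j + f(2)*((-1 + 3)*(-1)) = -14 + 2*((-1 + 3)*(-1)) = -14 + 2*(2*(-1)) = -14 + 2*(-2) = -14 - 4 = -18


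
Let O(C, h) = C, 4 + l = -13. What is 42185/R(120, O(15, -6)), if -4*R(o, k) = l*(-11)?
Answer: -15340/17 ≈ -902.35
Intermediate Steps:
l = -17 (l = -4 - 13 = -17)
R(o, k) = -187/4 (R(o, k) = -(-17)*(-11)/4 = -¼*187 = -187/4)
42185/R(120, O(15, -6)) = 42185/(-187/4) = 42185*(-4/187) = -15340/17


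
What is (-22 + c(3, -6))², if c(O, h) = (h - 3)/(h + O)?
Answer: 361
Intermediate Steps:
c(O, h) = (-3 + h)/(O + h)
(-22 + c(3, -6))² = (-22 + (-3 - 6)/(3 - 6))² = (-22 - 9/(-3))² = (-22 - ⅓*(-9))² = (-22 + 3)² = (-19)² = 361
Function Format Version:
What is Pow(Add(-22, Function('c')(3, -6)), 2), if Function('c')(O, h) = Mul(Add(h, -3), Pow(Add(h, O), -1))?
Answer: 361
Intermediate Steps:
Function('c')(O, h) = Mul(Pow(Add(O, h), -1), Add(-3, h)) (Function('c')(O, h) = Mul(Add(-3, h), Pow(Add(O, h), -1)) = Mul(Pow(Add(O, h), -1), Add(-3, h)))
Pow(Add(-22, Function('c')(3, -6)), 2) = Pow(Add(-22, Mul(Pow(Add(3, -6), -1), Add(-3, -6))), 2) = Pow(Add(-22, Mul(Pow(-3, -1), -9)), 2) = Pow(Add(-22, Mul(Rational(-1, 3), -9)), 2) = Pow(Add(-22, 3), 2) = Pow(-19, 2) = 361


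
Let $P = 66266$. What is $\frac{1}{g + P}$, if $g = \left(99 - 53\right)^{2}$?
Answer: $\frac{1}{68382} \approx 1.4624 \cdot 10^{-5}$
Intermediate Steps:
$g = 2116$ ($g = 46^{2} = 2116$)
$\frac{1}{g + P} = \frac{1}{2116 + 66266} = \frac{1}{68382}$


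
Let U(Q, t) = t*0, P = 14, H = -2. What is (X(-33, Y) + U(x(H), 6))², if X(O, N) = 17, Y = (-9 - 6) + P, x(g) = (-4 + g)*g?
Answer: 289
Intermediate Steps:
x(g) = g*(-4 + g)
U(Q, t) = 0
Y = -1 (Y = (-9 - 6) + 14 = -15 + 14 = -1)
(X(-33, Y) + U(x(H), 6))² = (17 + 0)² = 17² = 289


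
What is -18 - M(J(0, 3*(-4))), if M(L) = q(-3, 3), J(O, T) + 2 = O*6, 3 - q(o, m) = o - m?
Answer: -27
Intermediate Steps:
q(o, m) = 3 + m - o (q(o, m) = 3 - (o - m) = 3 + (m - o) = 3 + m - o)
J(O, T) = -2 + 6*O (J(O, T) = -2 + O*6 = -2 + 6*O)
M(L) = 9 (M(L) = 3 + 3 - 1*(-3) = 3 + 3 + 3 = 9)
-18 - M(J(0, 3*(-4))) = -18 - 1*9 = -18 - 9 = -27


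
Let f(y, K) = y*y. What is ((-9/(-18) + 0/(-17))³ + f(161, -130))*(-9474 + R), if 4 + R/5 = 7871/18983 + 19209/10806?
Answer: -290414918412387/1181456 ≈ -2.4581e+8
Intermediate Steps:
f(y, K) = y²
R = -1334855/147682 (R = -20 + 5*(7871/18983 + 19209/10806) = -20 + 5*(7871*(1/18983) + 19209*(1/10806)) = -20 + 5*(17/41 + 6403/3602) = -20 + 5*(323757/147682) = -20 + 1618785/147682 = -1334855/147682 ≈ -9.0387)
((-9/(-18) + 0/(-17))³ + f(161, -130))*(-9474 + R) = ((-9/(-18) + 0/(-17))³ + 161²)*(-9474 - 1334855/147682) = ((-9*(-1/18) + 0*(-1/17))³ + 25921)*(-1400474123/147682) = ((½ + 0)³ + 25921)*(-1400474123/147682) = ((½)³ + 25921)*(-1400474123/147682) = (⅛ + 25921)*(-1400474123/147682) = (207369/8)*(-1400474123/147682) = -290414918412387/1181456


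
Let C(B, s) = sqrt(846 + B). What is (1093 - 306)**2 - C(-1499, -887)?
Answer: 619369 - I*sqrt(653) ≈ 6.1937e+5 - 25.554*I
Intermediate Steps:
(1093 - 306)**2 - C(-1499, -887) = (1093 - 306)**2 - sqrt(846 - 1499) = 787**2 - sqrt(-653) = 619369 - I*sqrt(653)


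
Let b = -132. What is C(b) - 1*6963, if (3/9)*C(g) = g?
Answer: -7359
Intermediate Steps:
C(g) = 3*g
C(b) - 1*6963 = 3*(-132) - 1*6963 = -396 - 6963 = -7359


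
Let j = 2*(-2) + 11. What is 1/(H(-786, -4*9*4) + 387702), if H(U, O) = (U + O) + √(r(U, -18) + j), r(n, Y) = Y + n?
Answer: 386772/149592580781 - I*√797/149592580781 ≈ 2.5855e-6 - 1.8872e-10*I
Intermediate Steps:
j = 7 (j = -4 + 11 = 7)
H(U, O) = O + U + √(-11 + U) (H(U, O) = (U + O) + √((-18 + U) + 7) = (O + U) + √(-11 + U) = O + U + √(-11 + U))
1/(H(-786, -4*9*4) + 387702) = 1/((-4*9*4 - 786 + √(-11 - 786)) + 387702) = 1/((-36*4 - 786 + √(-797)) + 387702) = 1/((-144 - 786 + I*√797) + 387702) = 1/((-930 + I*√797) + 387702) = 1/(386772 + I*√797)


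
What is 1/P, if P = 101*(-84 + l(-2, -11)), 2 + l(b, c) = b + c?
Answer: -1/9999 ≈ -0.00010001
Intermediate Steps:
l(b, c) = -2 + b + c (l(b, c) = -2 + (b + c) = -2 + b + c)
P = -9999 (P = 101*(-84 + (-2 - 2 - 11)) = 101*(-84 - 15) = 101*(-99) = -9999)
1/P = 1/(-9999) = -1/9999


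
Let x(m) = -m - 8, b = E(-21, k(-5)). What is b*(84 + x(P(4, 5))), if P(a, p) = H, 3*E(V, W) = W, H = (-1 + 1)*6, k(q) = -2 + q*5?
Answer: -684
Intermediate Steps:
k(q) = -2 + 5*q
H = 0 (H = 0*6 = 0)
E(V, W) = W/3
b = -9 (b = (-2 + 5*(-5))/3 = (-2 - 25)/3 = (1/3)*(-27) = -9)
P(a, p) = 0
x(m) = -8 - m
b*(84 + x(P(4, 5))) = -9*(84 + (-8 - 1*0)) = -9*(84 + (-8 + 0)) = -9*(84 - 8) = -9*76 = -684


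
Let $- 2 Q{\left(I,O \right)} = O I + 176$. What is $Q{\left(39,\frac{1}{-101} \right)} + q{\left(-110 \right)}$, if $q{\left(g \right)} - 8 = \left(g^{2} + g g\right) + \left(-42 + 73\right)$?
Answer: $\frac{4878541}{202} \approx 24151.0$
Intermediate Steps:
$q{\left(g \right)} = 39 + 2 g^{2}$ ($q{\left(g \right)} = 8 + \left(\left(g^{2} + g g\right) + \left(-42 + 73\right)\right) = 8 + \left(\left(g^{2} + g^{2}\right) + 31\right) = 8 + \left(2 g^{2} + 31\right) = 8 + \left(31 + 2 g^{2}\right) = 39 + 2 g^{2}$)
$Q{\left(I,O \right)} = -88 - \frac{I O}{2}$ ($Q{\left(I,O \right)} = - \frac{O I + 176}{2} = - \frac{I O + 176}{2} = - \frac{176 + I O}{2} = -88 - \frac{I O}{2}$)
$Q{\left(39,\frac{1}{-101} \right)} + q{\left(-110 \right)} = \left(-88 - \frac{39}{2 \left(-101\right)}\right) + \left(39 + 2 \left(-110\right)^{2}\right) = \left(-88 - \frac{39}{2} \left(- \frac{1}{101}\right)\right) + \left(39 + 2 \cdot 12100\right) = \left(-88 + \frac{39}{202}\right) + \left(39 + 24200\right) = - \frac{17737}{202} + 24239 = \frac{4878541}{202}$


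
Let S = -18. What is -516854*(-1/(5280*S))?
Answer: -258427/47520 ≈ -5.4383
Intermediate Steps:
-516854*(-1/(5280*S)) = -516854/(-88*(-18)*60) = -516854/(1584*60) = -516854/95040 = -516854*1/95040 = -258427/47520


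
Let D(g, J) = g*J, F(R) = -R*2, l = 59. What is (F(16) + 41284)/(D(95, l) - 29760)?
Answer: -41252/24155 ≈ -1.7078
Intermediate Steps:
F(R) = -2*R
D(g, J) = J*g
(F(16) + 41284)/(D(95, l) - 29760) = (-2*16 + 41284)/(59*95 - 29760) = (-32 + 41284)/(5605 - 29760) = 41252/(-24155) = 41252*(-1/24155) = -41252/24155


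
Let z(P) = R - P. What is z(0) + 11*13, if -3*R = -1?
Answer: 430/3 ≈ 143.33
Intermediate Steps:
R = ⅓ (R = -⅓*(-1) = ⅓ ≈ 0.33333)
z(P) = ⅓ - P
z(0) + 11*13 = (⅓ - 1*0) + 11*13 = (⅓ + 0) + 143 = ⅓ + 143 = 430/3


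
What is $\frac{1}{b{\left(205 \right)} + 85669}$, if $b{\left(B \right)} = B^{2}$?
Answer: $\frac{1}{127694} \approx 7.8312 \cdot 10^{-6}$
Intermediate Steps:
$\frac{1}{b{\left(205 \right)} + 85669} = \frac{1}{205^{2} + 85669} = \frac{1}{42025 + 85669} = \frac{1}{127694}$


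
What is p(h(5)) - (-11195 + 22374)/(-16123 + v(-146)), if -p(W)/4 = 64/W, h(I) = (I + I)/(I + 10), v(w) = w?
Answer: -6236117/16269 ≈ -383.31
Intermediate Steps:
h(I) = 2*I/(10 + I) (h(I) = (2*I)/(10 + I) = 2*I/(10 + I))
p(W) = -256/W
p(h(5)) - (-11195 + 22374)/(-16123 + v(-146)) = -256/(2*5/(10 + 5)) - (-11195 + 22374)/(-16123 - 146) = -256/(2*5/15) - 11179/(-16269) = -256/(2*5*(1/15)) - 11179*(-1)/16269 = -256/2/3 - 1*(-11179/16269) = -256*3/2 + 11179/16269 = -384 + 11179/16269 = -6236117/16269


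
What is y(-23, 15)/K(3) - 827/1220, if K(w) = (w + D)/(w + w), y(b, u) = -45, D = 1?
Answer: -83177/1220 ≈ -68.178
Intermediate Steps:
K(w) = (1 + w)/(2*w) (K(w) = (w + 1)/(w + w) = (1 + w)/((2*w)) = (1 + w)*(1/(2*w)) = (1 + w)/(2*w))
y(-23, 15)/K(3) - 827/1220 = -45*6/(1 + 3) - 827/1220 = -45/((½)*(⅓)*4) - 827*1/1220 = -45/⅔ - 827/1220 = -45*3/2 - 827/1220 = -135/2 - 827/1220 = -83177/1220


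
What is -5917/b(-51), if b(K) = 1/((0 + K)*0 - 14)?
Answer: 82838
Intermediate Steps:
b(K) = -1/14 (b(K) = 1/(K*0 - 14) = 1/(0 - 14) = 1/(-14) = -1/14)
-5917/b(-51) = -5917/(-1/14) = -5917*(-14) = 82838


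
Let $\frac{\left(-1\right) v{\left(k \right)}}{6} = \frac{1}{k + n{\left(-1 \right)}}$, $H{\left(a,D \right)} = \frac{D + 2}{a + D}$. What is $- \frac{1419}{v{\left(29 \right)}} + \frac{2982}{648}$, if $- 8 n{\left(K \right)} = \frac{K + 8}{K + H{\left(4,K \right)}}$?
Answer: $\frac{6197911}{864} \approx 7173.5$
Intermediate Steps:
$H{\left(a,D \right)} = \frac{2 + D}{D + a}$
$n{\left(K \right)} = - \frac{8 + K}{8 \left(K + \frac{2 + K}{4 + K}\right)}$ ($n{\left(K \right)} = - \frac{\left(K + 8\right) \frac{1}{K + \frac{2 + K}{K + 4}}}{8} = - \frac{\left(8 + K\right) \frac{1}{K + \frac{2 + K}{4 + K}}}{8} = - \frac{\frac{1}{K + \frac{2 + K}{4 + K}} \left(8 + K\right)}{8} = - \frac{8 + K}{8 \left(K + \frac{2 + K}{4 + K}\right)}$)
$v{\left(k \right)} = - \frac{6}{\frac{21}{16} + k}$ ($v{\left(k \right)} = - \frac{6}{k - \frac{\left(4 - 1\right) \left(8 - 1\right)}{16 + 8 \left(-1\right) + 8 \left(-1\right) \left(4 - 1\right)}} = - \frac{6}{k - \frac{1}{16 - 8 + 8 \left(-1\right) 3} \cdot 3 \cdot 7} = - \frac{6}{k - \frac{1}{16 - 8 - 24} \cdot 3 \cdot 7} = - \frac{6}{k - \frac{1}{-16} \cdot 3 \cdot 7} = - \frac{6}{k - \left(- \frac{1}{16}\right) 3 \cdot 7} = - \frac{6}{k + \frac{21}{16}} = - \frac{6}{\frac{21}{16} + k}$)
$- \frac{1419}{v{\left(29 \right)}} + \frac{2982}{648} = - \frac{1419}{\left(-96\right) \frac{1}{21 + 16 \cdot 29}} + \frac{2982}{648} = - \frac{1419}{\left(-96\right) \frac{1}{21 + 464}} + 2982 \cdot \frac{1}{648} = - \frac{1419}{\left(-96\right) \frac{1}{485}} + \frac{497}{108} = - \frac{1419}{- \frac{96}{485}} + \frac{497}{108} = \left(-1419\right) \left(- \frac{485}{96}\right) + \frac{497}{108} = \frac{229405}{32} + \frac{497}{108} = \frac{6197911}{864}$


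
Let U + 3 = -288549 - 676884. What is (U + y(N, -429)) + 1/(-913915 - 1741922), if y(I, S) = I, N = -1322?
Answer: -2567551666447/2655837 ≈ -9.6676e+5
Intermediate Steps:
U = -965436 (U = -3 + (-288549 - 676884) = -3 - 965433 = -965436)
(U + y(N, -429)) + 1/(-913915 - 1741922) = (-965436 - 1322) + 1/(-913915 - 1741922) = -966758 + 1/(-2655837) = -966758 - 1/2655837 = -2567551666447/2655837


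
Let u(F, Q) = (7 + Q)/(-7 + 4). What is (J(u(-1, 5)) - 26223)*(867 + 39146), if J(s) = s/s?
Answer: -1049220886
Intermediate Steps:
u(F, Q) = -7/3 - Q/3 (u(F, Q) = (7 + Q)/(-3) = (7 + Q)*(-⅓) = -7/3 - Q/3)
J(s) = 1
(J(u(-1, 5)) - 26223)*(867 + 39146) = (1 - 26223)*(867 + 39146) = -26222*40013 = -1049220886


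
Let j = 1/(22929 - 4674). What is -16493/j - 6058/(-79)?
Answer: -23785291427/79 ≈ -3.0108e+8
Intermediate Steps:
j = 1/18255 ≈ 5.4780e-5
-16493/j - 6058/(-79) = -16493/1/18255 - 6058/(-79) = -16493*18255 - 6058*(-1/79) = -301079715 + 6058/79 = -23785291427/79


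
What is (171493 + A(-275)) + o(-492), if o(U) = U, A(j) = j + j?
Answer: 170451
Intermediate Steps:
A(j) = 2*j
(171493 + A(-275)) + o(-492) = (171493 + 2*(-275)) - 492 = (171493 - 550) - 492 = 170943 - 492 = 170451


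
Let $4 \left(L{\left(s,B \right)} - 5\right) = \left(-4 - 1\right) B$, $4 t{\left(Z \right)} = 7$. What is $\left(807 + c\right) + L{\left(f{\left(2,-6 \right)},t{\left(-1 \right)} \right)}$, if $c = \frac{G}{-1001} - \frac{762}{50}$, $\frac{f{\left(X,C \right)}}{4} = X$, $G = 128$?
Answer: $\frac{318095629}{400400} \approx 794.44$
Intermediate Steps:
$f{\left(X,C \right)} = 4 X$
$c = - \frac{384581}{25025}$ ($c = \frac{128}{-1001} - \frac{762}{50} = 128 \left(- \frac{1}{1001}\right) - \frac{381}{25} = - \frac{128}{1001} - \frac{381}{25} = - \frac{384581}{25025} \approx -15.368$)
$t{\left(Z \right)} = \frac{7}{4}$ ($t{\left(Z \right)} = \frac{1}{4} \cdot 7 = \frac{7}{4}$)
$L{\left(s,B \right)} = 5 - \frac{5 B}{4}$ ($L{\left(s,B \right)} = 5 + \frac{\left(-4 - 1\right) B}{4} = 5 + \frac{\left(-5\right) B}{4} = 5 - \frac{5 B}{4}$)
$\left(807 + c\right) + L{\left(f{\left(2,-6 \right)},t{\left(-1 \right)} \right)} = \left(807 - \frac{384581}{25025}\right) + \left(5 - \frac{35}{16}\right) = \frac{19810594}{25025} + \left(5 - \frac{35}{16}\right) = \frac{19810594}{25025} + \frac{45}{16} = \frac{318095629}{400400}$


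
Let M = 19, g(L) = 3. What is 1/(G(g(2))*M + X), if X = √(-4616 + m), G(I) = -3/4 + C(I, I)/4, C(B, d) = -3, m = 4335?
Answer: -114/4373 - 4*I*√281/4373 ≈ -0.026069 - 0.015333*I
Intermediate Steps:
G(I) = -3/2 (G(I) = -3/4 - 3/4 = -3*¼ - 3*¼ = -¾ - ¾ = -3/2)
X = I*√281 (X = √(-4616 + 4335) = √(-281) = I*√281 ≈ 16.763*I)
1/(G(g(2))*M + X) = 1/(-3/2*19 + I*√281) = 1/(-57/2 + I*√281)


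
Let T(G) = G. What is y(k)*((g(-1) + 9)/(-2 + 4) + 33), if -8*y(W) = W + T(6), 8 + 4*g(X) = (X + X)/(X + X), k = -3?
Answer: -879/64 ≈ -13.734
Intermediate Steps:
g(X) = -7/4 (g(X) = -2 + ((X + X)/(X + X))/4 = -2 + ((2*X)/((2*X)))/4 = -2 + ((2*X)*(1/(2*X)))/4 = -2 + (¼)*1 = -2 + ¼ = -7/4)
y(W) = -¾ - W/8 (y(W) = -(W + 6)/8 = -(6 + W)/8 = -¾ - W/8)
y(k)*((g(-1) + 9)/(-2 + 4) + 33) = (-¾ - ⅛*(-3))*((-7/4 + 9)/(-2 + 4) + 33) = (-¾ + 3/8)*((29/4)/2 + 33) = -3*((29/4)*(½) + 33)/8 = -3*(29/8 + 33)/8 = -3/8*293/8 = -879/64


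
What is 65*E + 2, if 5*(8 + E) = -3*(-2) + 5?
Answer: -375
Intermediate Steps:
E = -29/5 (E = -8 + (-3*(-2) + 5)/5 = -8 + (6 + 5)/5 = -8 + (⅕)*11 = -8 + 11/5 = -29/5 ≈ -5.8000)
65*E + 2 = 65*(-29/5) + 2 = -377 + 2 = -375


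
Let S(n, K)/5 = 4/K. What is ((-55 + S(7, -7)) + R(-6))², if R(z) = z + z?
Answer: 239121/49 ≈ 4880.0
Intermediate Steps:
R(z) = 2*z
S(n, K) = 20/K (S(n, K) = 5*(4/K) = 20/K)
((-55 + S(7, -7)) + R(-6))² = ((-55 + 20/(-7)) + 2*(-6))² = ((-55 + 20*(-⅐)) - 12)² = ((-55 - 20/7) - 12)² = (-405/7 - 12)² = (-489/7)² = 239121/49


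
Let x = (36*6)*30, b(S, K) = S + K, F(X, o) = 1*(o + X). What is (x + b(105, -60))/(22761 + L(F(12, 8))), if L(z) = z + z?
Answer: 6525/22801 ≈ 0.28617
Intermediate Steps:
F(X, o) = X + o (F(X, o) = 1*(X + o) = X + o)
b(S, K) = K + S
x = 6480 (x = 216*30 = 6480)
L(z) = 2*z
(x + b(105, -60))/(22761 + L(F(12, 8))) = (6480 + (-60 + 105))/(22761 + 2*(12 + 8)) = (6480 + 45)/(22761 + 2*20) = 6525/(22761 + 40) = 6525/22801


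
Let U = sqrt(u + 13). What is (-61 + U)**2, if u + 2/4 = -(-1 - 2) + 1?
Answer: (122 - sqrt(66))**2/4 ≈ 3241.9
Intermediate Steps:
u = 7/2 (u = -1/2 + (-(-1 - 2) + 1) = -1/2 + (-1*(-3) + 1) = -1/2 + (3 + 1) = -1/2 + 4 = 7/2 ≈ 3.5000)
U = sqrt(66)/2 (U = sqrt(7/2 + 13) = sqrt(33/2) = sqrt(66)/2 ≈ 4.0620)
(-61 + U)**2 = (-61 + sqrt(66)/2)**2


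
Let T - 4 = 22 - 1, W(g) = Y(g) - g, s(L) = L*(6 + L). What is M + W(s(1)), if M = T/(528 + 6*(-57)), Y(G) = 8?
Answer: 211/186 ≈ 1.1344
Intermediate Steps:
W(g) = 8 - g
T = 25 (T = 4 + (22 - 1) = 4 + 21 = 25)
M = 25/186 (M = 25/(528 + 6*(-57)) = 25/(528 - 342) = 25/186 ≈ 0.13441)
M + W(s(1)) = 25/186 + (8 - (6 + 1)) = 25/186 + (8 - 7) = 25/186 + 1 = 211/186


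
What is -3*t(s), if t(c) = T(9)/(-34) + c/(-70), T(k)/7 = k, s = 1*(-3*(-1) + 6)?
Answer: 3537/595 ≈ 5.9445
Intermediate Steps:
s = 9 (s = 1*(3 + 6) = 1*9 = 9)
T(k) = 7*k
t(c) = -63/34 - c/70 (t(c) = (7*9)/(-34) + c/(-70) = 63*(-1/34) + c*(-1/70) = -63/34 - c/70)
-3*t(s) = -3*(-63/34 - 1/70*9) = -3*(-63/34 - 9/70) = -3*(-1179/595) = 3537/595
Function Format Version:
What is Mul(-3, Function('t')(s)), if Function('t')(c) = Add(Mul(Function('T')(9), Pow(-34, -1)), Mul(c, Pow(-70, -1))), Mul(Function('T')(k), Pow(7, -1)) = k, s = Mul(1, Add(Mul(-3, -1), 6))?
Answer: Rational(3537, 595) ≈ 5.9445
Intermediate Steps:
s = 9 (s = Mul(1, Add(3, 6)) = Mul(1, 9) = 9)
Function('T')(k) = Mul(7, k)
Function('t')(c) = Add(Rational(-63, 34), Mul(Rational(-1, 70), c)) (Function('t')(c) = Add(Mul(Mul(7, 9), Pow(-34, -1)), Mul(c, Pow(-70, -1))) = Add(Mul(63, Rational(-1, 34)), Mul(c, Rational(-1, 70))) = Add(Rational(-63, 34), Mul(Rational(-1, 70), c)))
Mul(-3, Function('t')(s)) = Mul(-3, Add(Rational(-63, 34), Mul(Rational(-1, 70), 9))) = Mul(-3, Add(Rational(-63, 34), Rational(-9, 70))) = Mul(-3, Rational(-1179, 595)) = Rational(3537, 595)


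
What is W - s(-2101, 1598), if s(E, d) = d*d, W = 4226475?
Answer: 1672871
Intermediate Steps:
s(E, d) = d²
W - s(-2101, 1598) = 4226475 - 1*1598² = 4226475 - 1*2553604 = 4226475 - 2553604 = 1672871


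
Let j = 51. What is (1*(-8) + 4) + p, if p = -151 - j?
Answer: -206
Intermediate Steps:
p = -202 (p = -151 - 1*51 = -151 - 51 = -202)
(1*(-8) + 4) + p = (1*(-8) + 4) - 202 = (-8 + 4) - 202 = -4 - 202 = -206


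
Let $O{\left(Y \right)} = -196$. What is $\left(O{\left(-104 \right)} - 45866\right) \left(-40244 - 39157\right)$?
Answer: $3657368862$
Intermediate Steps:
$\left(O{\left(-104 \right)} - 45866\right) \left(-40244 - 39157\right) = \left(-196 - 45866\right) \left(-40244 - 39157\right) = \left(-46062\right) \left(-79401\right) = 3657368862$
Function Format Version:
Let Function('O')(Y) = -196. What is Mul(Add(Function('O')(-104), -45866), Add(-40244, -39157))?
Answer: 3657368862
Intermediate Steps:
Mul(Add(Function('O')(-104), -45866), Add(-40244, -39157)) = Mul(Add(-196, -45866), Add(-40244, -39157)) = Mul(-46062, -79401) = 3657368862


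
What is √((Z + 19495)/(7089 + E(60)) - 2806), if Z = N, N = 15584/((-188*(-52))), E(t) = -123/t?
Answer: I*√124404506258493354/6661733 ≈ 52.946*I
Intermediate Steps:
N = 974/611 (N = 15584/9776 = 15584*(1/9776) = 974/611 ≈ 1.5941)
Z = 974/611 ≈ 1.5941
√((Z + 19495)/(7089 + E(60)) - 2806) = √((974/611 + 19495)/(7089 - 123/60) - 2806) = √(11912419/(611*(7089 - 123*1/60)) - 2806) = √(11912419/(611*(7089 - 41/20)) - 2806) = √(11912419/(611*(141739/20)) - 2806) = √((11912419/611)*(20/141739) - 2806) = √(238248380/86602529 - 2806) = √(-242768447994/86602529) = I*√124404506258493354/6661733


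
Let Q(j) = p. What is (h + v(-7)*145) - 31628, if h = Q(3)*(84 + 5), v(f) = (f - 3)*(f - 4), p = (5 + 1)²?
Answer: -12474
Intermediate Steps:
p = 36 (p = 6² = 36)
Q(j) = 36
v(f) = (-4 + f)*(-3 + f) (v(f) = (-3 + f)*(-4 + f) = (-4 + f)*(-3 + f))
h = 3204 (h = 36*(84 + 5) = 36*89 = 3204)
(h + v(-7)*145) - 31628 = (3204 + (12 + (-7)² - 7*(-7))*145) - 31628 = (3204 + (12 + 49 + 49)*145) - 31628 = (3204 + 110*145) - 31628 = (3204 + 15950) - 31628 = 19154 - 31628 = -12474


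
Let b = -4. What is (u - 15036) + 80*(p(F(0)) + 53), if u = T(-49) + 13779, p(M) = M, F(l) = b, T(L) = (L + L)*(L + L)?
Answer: 12267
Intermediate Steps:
T(L) = 4*L² (T(L) = (2*L)*(2*L) = 4*L²)
F(l) = -4
u = 23383 (u = 4*(-49)² + 13779 = 4*2401 + 13779 = 9604 + 13779 = 23383)
(u - 15036) + 80*(p(F(0)) + 53) = (23383 - 15036) + 80*(-4 + 53) = 8347 + 80*49 = 8347 + 3920 = 12267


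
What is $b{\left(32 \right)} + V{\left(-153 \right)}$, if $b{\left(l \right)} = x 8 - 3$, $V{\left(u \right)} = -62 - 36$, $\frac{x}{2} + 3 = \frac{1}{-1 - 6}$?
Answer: $- \frac{1059}{7} \approx -151.29$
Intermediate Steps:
$x = - \frac{44}{7}$ ($x = -6 + \frac{2}{-1 - 6} = -6 + \frac{2}{-7} = -6 + 2 \left(- \frac{1}{7}\right) = -6 - \frac{2}{7} = - \frac{44}{7} \approx -6.2857$)
$V{\left(u \right)} = -98$ ($V{\left(u \right)} = -62 - 36 = -98$)
$b{\left(l \right)} = - \frac{373}{7}$ ($b{\left(l \right)} = \left(- \frac{44}{7}\right) 8 - 3 = - \frac{352}{7} - 3 = - \frac{373}{7}$)
$b{\left(32 \right)} + V{\left(-153 \right)} = - \frac{373}{7} - 98 = - \frac{1059}{7}$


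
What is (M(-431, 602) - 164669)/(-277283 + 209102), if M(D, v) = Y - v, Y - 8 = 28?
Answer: 165235/68181 ≈ 2.4235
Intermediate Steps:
Y = 36 (Y = 8 + 28 = 36)
M(D, v) = 36 - v
(M(-431, 602) - 164669)/(-277283 + 209102) = ((36 - 1*602) - 164669)/(-277283 + 209102) = ((36 - 602) - 164669)/(-68181) = (-566 - 164669)*(-1/68181) = -165235*(-1/68181) = 165235/68181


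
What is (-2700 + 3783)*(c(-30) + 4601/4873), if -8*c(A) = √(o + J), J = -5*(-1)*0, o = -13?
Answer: 4982883/4873 - 1083*I*√13/8 ≈ 1022.5 - 488.1*I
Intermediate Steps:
J = 0 (J = 5*0 = 0)
c(A) = -I*√13/8 (c(A) = -√(-13 + 0)/8 = -I*√13/8)
(-2700 + 3783)*(c(-30) + 4601/4873) = (-2700 + 3783)*(-I*√13/8 + 4601/4873) = 1083*(-I*√13/8 + 4601*(1/4873)) = 1083*(-I*√13/8 + 4601/4873) = 1083*(4601/4873 - I*√13/8) = 4982883/4873 - 1083*I*√13/8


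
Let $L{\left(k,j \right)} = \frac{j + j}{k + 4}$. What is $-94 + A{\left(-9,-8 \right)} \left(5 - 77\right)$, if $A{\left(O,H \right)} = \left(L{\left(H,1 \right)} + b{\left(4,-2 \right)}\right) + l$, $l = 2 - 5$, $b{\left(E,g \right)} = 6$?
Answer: $-274$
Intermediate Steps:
$L{\left(k,j \right)} = \frac{2 j}{4 + k}$
$l = -3$ ($l = 2 - 5 = -3$)
$A{\left(O,H \right)} = 3 + \frac{2}{4 + H}$ ($A{\left(O,H \right)} = \left(2 \cdot 1 \frac{1}{4 + H} + 6\right) - 3 = \left(\frac{2}{4 + H} + 6\right) - 3 = \left(6 + \frac{2}{4 + H}\right) - 3 = 3 + \frac{2}{4 + H}$)
$-94 + A{\left(-9,-8 \right)} \left(5 - 77\right) = -94 + \frac{14 + 3 \left(-8\right)}{4 - 8} \left(5 - 77\right) = -94 + \frac{14 - 24}{-4} \left(5 - 77\right) = -94 + \left(- \frac{1}{4}\right) \left(-10\right) \left(-72\right) = -94 + \frac{5}{2} \left(-72\right) = -94 - 180 = -274$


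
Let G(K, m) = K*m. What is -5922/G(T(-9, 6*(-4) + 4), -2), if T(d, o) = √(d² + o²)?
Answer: 2961*√481/481 ≈ 135.01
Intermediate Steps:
-5922/G(T(-9, 6*(-4) + 4), -2) = -5922*(-1/(2*√((-9)² + (6*(-4) + 4)²))) = -5922*(-1/(2*√(81 + (-24 + 4)²))) = -5922*(-1/(2*√(81 + (-20)²))) = -5922*(-1/(2*√(81 + 400))) = -5922*(-√481/962) = -(-2961)*√481/481 = 2961*√481/481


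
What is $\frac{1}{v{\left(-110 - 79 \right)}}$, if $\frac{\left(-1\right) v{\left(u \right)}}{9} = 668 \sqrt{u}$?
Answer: $\frac{i \sqrt{21}}{378756} \approx 1.2099 \cdot 10^{-5} i$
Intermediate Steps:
$v{\left(u \right)} = - 6012 \sqrt{u}$ ($v{\left(u \right)} = - 9 \cdot 668 \sqrt{u} = - 6012 \sqrt{u}$)
$\frac{1}{v{\left(-110 - 79 \right)}} = \frac{1}{\left(-6012\right) \sqrt{-110 - 79}} = \frac{1}{\left(-6012\right) \sqrt{-189}} = \frac{1}{\left(-6012\right) 3 i \sqrt{21}} = \frac{1}{\left(-18036\right) i \sqrt{21}} = \frac{i \sqrt{21}}{378756}$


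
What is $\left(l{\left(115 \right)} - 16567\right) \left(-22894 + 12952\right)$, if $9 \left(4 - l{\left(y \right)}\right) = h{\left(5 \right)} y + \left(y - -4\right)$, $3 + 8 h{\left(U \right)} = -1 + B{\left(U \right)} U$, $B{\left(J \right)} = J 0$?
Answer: $164737283$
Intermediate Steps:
$B{\left(J \right)} = 0$
$h{\left(U \right)} = - \frac{1}{2}$ ($h{\left(U \right)} = - \frac{3}{8} + \frac{-1 + 0 U}{8} = - \frac{3}{8} + \frac{-1 + 0}{8} = - \frac{3}{8} + \frac{1}{8} \left(-1\right) = - \frac{3}{8} - \frac{1}{8} = - \frac{1}{2}$)
$l{\left(y \right)} = \frac{32}{9} - \frac{y}{18}$ ($l{\left(y \right)} = 4 - \frac{- \frac{y}{2} + \left(y - -4\right)}{9} = 4 - \frac{- \frac{y}{2} + \left(y + 4\right)}{9} = 4 - \frac{- \frac{y}{2} + \left(4 + y\right)}{9} = 4 - \frac{4 + \frac{y}{2}}{9} = 4 - \left(\frac{4}{9} + \frac{y}{18}\right) = \frac{32}{9} - \frac{y}{18}$)
$\left(l{\left(115 \right)} - 16567\right) \left(-22894 + 12952\right) = \left(\left(\frac{32}{9} - \frac{115}{18}\right) - 16567\right) \left(-22894 + 12952\right) = \left(\left(\frac{32}{9} - \frac{115}{18}\right) - 16567\right) \left(-9942\right) = \left(- \frac{17}{6} - 16567\right) \left(-9942\right) = \left(- \frac{99419}{6}\right) \left(-9942\right) = 164737283$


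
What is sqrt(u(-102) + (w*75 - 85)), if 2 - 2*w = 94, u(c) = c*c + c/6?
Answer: 2*sqrt(1713) ≈ 82.777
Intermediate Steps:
u(c) = c**2 + c/6 (u(c) = c**2 + c*(1/6) = c**2 + c/6)
w = -46 (w = 1 - 1/2*94 = 1 - 47 = -46)
sqrt(u(-102) + (w*75 - 85)) = sqrt(-102*(1/6 - 102) + (-46*75 - 85)) = sqrt(-102*(-611/6) + (-3450 - 85)) = sqrt(10387 - 3535) = sqrt(6852) = 2*sqrt(1713)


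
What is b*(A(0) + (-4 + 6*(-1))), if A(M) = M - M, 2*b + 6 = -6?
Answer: 60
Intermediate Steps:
b = -6 (b = -3 + (½)*(-6) = -3 - 3 = -6)
A(M) = 0
b*(A(0) + (-4 + 6*(-1))) = -6*(0 + (-4 + 6*(-1))) = -6*(0 + (-4 - 6)) = -6*(0 - 10) = -6*(-10) = 60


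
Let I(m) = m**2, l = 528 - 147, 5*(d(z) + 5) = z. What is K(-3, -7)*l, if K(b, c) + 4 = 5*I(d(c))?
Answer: 382524/5 ≈ 76505.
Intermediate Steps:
d(z) = -5 + z/5
l = 381
K(b, c) = -4 + 5*(-5 + c/5)**2
K(-3, -7)*l = (-4 + (-25 - 7)**2/5)*381 = (-4 + (1/5)*(-32)**2)*381 = (-4 + (1/5)*1024)*381 = (-4 + 1024/5)*381 = (1004/5)*381 = 382524/5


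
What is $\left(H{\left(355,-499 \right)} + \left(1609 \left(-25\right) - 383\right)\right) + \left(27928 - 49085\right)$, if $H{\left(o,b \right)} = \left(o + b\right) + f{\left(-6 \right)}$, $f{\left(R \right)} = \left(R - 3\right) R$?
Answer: $-61855$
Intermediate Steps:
$f{\left(R \right)} = R \left(-3 + R\right)$ ($f{\left(R \right)} = \left(-3 + R\right) R = R \left(-3 + R\right)$)
$H{\left(o,b \right)} = 54 + b + o$ ($H{\left(o,b \right)} = \left(o + b\right) - 6 \left(-3 - 6\right) = \left(b + o\right) - -54 = \left(b + o\right) + 54 = 54 + b + o$)
$\left(H{\left(355,-499 \right)} + \left(1609 \left(-25\right) - 383\right)\right) + \left(27928 - 49085\right) = \left(\left(54 - 499 + 355\right) + \left(1609 \left(-25\right) - 383\right)\right) + \left(27928 - 49085\right) = \left(-90 - 40608\right) + \left(27928 - 49085\right) = \left(-90 - 40608\right) - 21157 = -40698 - 21157 = -61855$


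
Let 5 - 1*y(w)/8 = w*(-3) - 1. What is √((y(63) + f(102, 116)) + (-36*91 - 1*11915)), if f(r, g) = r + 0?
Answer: I*√13529 ≈ 116.31*I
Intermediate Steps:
f(r, g) = r
y(w) = 48 + 24*w (y(w) = 40 - 8*(w*(-3) - 1) = 40 - 8*(-3*w - 1) = 40 - 8*(-1 - 3*w) = 40 + (8 + 24*w) = 48 + 24*w)
√((y(63) + f(102, 116)) + (-36*91 - 1*11915)) = √(((48 + 24*63) + 102) + (-36*91 - 1*11915)) = √(((48 + 1512) + 102) + (-3276 - 11915)) = √((1560 + 102) - 15191) = √(1662 - 15191) = √(-13529) = I*√13529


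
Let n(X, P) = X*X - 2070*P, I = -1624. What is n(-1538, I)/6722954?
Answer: 2863562/3361477 ≈ 0.85188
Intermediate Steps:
n(X, P) = X² - 2070*P
n(-1538, I)/6722954 = ((-1538)² - 2070*(-1624))/6722954 = (2365444 + 3361680)*(1/6722954) = 5727124*(1/6722954) = 2863562/3361477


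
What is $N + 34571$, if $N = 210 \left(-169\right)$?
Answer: $-919$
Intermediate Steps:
$N = -35490$
$N + 34571 = -35490 + 34571 = -919$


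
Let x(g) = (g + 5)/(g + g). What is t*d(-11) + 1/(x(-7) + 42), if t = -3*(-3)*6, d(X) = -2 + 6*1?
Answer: 63727/295 ≈ 216.02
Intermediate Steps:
d(X) = 4 (d(X) = -2 + 6 = 4)
x(g) = (5 + g)/(2*g) (x(g) = (5 + g)/((2*g)) = (5 + g)*(1/(2*g)) = (5 + g)/(2*g))
t = 54 (t = 9*6 = 54)
t*d(-11) + 1/(x(-7) + 42) = 54*4 + 1/((½)*(5 - 7)/(-7) + 42) = 216 + 1/((½)*(-⅐)*(-2) + 42) = 216 + 1/(⅐ + 42) = 216 + 1/(295/7) = 216 + 7/295 = 63727/295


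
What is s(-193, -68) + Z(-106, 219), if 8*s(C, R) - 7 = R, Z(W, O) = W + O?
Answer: 843/8 ≈ 105.38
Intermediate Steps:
Z(W, O) = O + W
s(C, R) = 7/8 + R/8
s(-193, -68) + Z(-106, 219) = (7/8 + (⅛)*(-68)) + (219 - 106) = (7/8 - 17/2) + 113 = -61/8 + 113 = 843/8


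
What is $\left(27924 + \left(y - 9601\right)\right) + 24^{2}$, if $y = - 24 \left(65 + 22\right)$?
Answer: $16811$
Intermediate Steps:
$y = -2088$ ($y = \left(-24\right) 87 = -2088$)
$\left(27924 + \left(y - 9601\right)\right) + 24^{2} = \left(27924 - 11689\right) + 24^{2} = \left(27924 - 11689\right) + 576 = 16235 + 576 = 16811$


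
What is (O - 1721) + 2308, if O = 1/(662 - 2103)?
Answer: 845866/1441 ≈ 587.00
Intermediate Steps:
O = -1/1441 (O = 1/(-1441) = -1/1441 ≈ -0.00069396)
(O - 1721) + 2308 = (-1/1441 - 1721) + 2308 = -2479962/1441 + 2308 = 845866/1441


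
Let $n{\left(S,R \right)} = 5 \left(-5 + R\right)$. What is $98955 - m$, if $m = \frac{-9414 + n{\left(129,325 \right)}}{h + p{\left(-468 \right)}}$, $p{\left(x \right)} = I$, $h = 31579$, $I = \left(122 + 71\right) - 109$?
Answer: $\frac{3133219979}{31663} \approx 98955.0$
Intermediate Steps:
$n{\left(S,R \right)} = -25 + 5 R$
$I = 84$ ($I = 193 - 109 = 84$)
$p{\left(x \right)} = 84$
$m = - \frac{7814}{31663}$ ($m = \frac{-9414 + \left(-25 + 5 \cdot 325\right)}{31579 + 84} = \frac{-9414 + \left(-25 + 1625\right)}{31663} = \left(-9414 + 1600\right) \frac{1}{31663} = \left(-7814\right) \frac{1}{31663} = - \frac{7814}{31663} \approx -0.24679$)
$98955 - m = 98955 - - \frac{7814}{31663} = 98955 + \frac{7814}{31663} = \frac{3133219979}{31663}$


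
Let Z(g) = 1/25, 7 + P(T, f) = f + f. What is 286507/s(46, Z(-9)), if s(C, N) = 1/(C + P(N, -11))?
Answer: 4870619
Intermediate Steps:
P(T, f) = -7 + 2*f (P(T, f) = -7 + (f + f) = -7 + 2*f)
Z(g) = 1/25
s(C, N) = 1/(-29 + C) (s(C, N) = 1/(C + (-7 + 2*(-11))) = 1/(C + (-7 - 22)) = 1/(C - 29) = 1/(-29 + C))
286507/s(46, Z(-9)) = 286507/(1/(-29 + 46)) = 286507/(1/17) = 286507*17 = 4870619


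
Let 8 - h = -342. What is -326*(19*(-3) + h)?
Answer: -95518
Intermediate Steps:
h = 350 (h = 8 - 1*(-342) = 8 + 342 = 350)
-326*(19*(-3) + h) = -326*(19*(-3) + 350) = -326*(-57 + 350) = -326*293 = -95518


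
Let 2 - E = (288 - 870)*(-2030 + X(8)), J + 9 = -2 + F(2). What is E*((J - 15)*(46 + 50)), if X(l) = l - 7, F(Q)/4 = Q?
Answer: 2040553728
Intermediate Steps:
F(Q) = 4*Q
X(l) = -7 + l
J = -3 (J = -9 + (-2 + 4*2) = -9 + (-2 + 8) = -9 + 6 = -3)
E = -1180876 (E = 2 - (288 - 870)*(-2030 + (-7 + 8)) = 2 - (-582)*(-2030 + 1) = 2 - (-582)*(-2029) = 2 - 1*1180878 = 2 - 1180878 = -1180876)
E*((J - 15)*(46 + 50)) = -1180876*(-3 - 15)*(46 + 50) = -(-21255768)*96 = -1180876*(-1728) = 2040553728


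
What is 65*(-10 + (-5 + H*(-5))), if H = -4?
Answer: 325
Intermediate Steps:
65*(-10 + (-5 + H*(-5))) = 65*(-10 + (-5 - 4*(-5))) = 65*(-10 + (-5 + 20)) = 65*(-10 + 15) = 65*5 = 325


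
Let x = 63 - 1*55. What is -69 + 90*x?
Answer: 651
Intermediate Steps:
x = 8 (x = 63 - 55 = 8)
-69 + 90*x = -69 + 90*8 = -69 + 720 = 651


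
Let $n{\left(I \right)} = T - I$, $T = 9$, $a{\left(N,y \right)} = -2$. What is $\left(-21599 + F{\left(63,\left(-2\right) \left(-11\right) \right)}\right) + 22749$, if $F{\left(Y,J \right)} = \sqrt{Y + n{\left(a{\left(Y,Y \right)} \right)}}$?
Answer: $1150 + \sqrt{74} \approx 1158.6$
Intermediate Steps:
$n{\left(I \right)} = 9 - I$
$F{\left(Y,J \right)} = \sqrt{11 + Y}$ ($F{\left(Y,J \right)} = \sqrt{Y + \left(9 - -2\right)} = \sqrt{Y + \left(9 + 2\right)} = \sqrt{Y + 11} = \sqrt{11 + Y}$)
$\left(-21599 + F{\left(63,\left(-2\right) \left(-11\right) \right)}\right) + 22749 = \left(-21599 + \sqrt{11 + 63}\right) + 22749 = \left(-21599 + \sqrt{74}\right) + 22749 = 1150 + \sqrt{74}$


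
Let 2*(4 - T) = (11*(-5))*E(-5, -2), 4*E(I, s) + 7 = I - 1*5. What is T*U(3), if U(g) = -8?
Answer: 903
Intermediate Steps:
E(I, s) = -3 + I/4 (E(I, s) = -7/4 + (I - 1*5)/4 = -7/4 + (I - 5)/4 = -7/4 + (-5 + I)/4 = -7/4 + (-5/4 + I/4) = -3 + I/4)
T = -903/8 (T = 4 - 11*(-5)*(-3 + (1/4)*(-5))/2 = 4 - (-55)*(-3 - 5/4)/2 = 4 - (-55)*(-17)/(2*4) = 4 - 1/2*935/4 = 4 - 935/8 = -903/8 ≈ -112.88)
T*U(3) = -903/8*(-8) = 903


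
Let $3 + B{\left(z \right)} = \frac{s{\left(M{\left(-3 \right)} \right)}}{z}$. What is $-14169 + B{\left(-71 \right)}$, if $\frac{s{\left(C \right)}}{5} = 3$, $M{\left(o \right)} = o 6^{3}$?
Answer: $- \frac{1006227}{71} \approx -14172.0$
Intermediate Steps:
$M{\left(o \right)} = 216 o$ ($M{\left(o \right)} = o 216 = 216 o$)
$s{\left(C \right)} = 15$ ($s{\left(C \right)} = 5 \cdot 3 = 15$)
$B{\left(z \right)} = -3 + \frac{15}{z}$
$-14169 + B{\left(-71 \right)} = -14169 - \left(3 - \frac{15}{-71}\right) = -14169 + \left(-3 + 15 \left(- \frac{1}{71}\right)\right) = -14169 - \frac{228}{71} = - \frac{1006227}{71}$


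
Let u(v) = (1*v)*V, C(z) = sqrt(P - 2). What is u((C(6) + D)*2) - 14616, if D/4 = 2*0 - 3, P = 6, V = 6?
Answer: -14736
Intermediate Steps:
D = -12 (D = 4*(2*0 - 3) = 4*(0 - 3) = 4*(-3) = -12)
C(z) = 2 (C(z) = sqrt(6 - 2) = sqrt(4) = 2)
u(v) = 6*v (u(v) = (1*v)*6 = v*6 = 6*v)
u((C(6) + D)*2) - 14616 = 6*((2 - 12)*2) - 14616 = 6*(-10*2) - 14616 = 6*(-20) - 14616 = -120 - 14616 = -14736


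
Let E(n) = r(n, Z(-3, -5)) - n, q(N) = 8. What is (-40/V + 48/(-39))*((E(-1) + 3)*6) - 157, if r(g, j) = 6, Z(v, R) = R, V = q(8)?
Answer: -6901/13 ≈ -530.85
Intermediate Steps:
V = 8
E(n) = 6 - n
(-40/V + 48/(-39))*((E(-1) + 3)*6) - 157 = (-40/8 + 48/(-39))*(((6 - 1*(-1)) + 3)*6) - 157 = (-40*1/8 + 48*(-1/39))*(((6 + 1) + 3)*6) - 157 = (-5 - 16/13)*((7 + 3)*6) - 157 = -810*6/13 - 157 = -81/13*60 - 157 = -4860/13 - 157 = -6901/13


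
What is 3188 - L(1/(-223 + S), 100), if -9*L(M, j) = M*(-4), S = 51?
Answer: 1233757/387 ≈ 3188.0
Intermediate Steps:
L(M, j) = 4*M/9 (L(M, j) = -M*(-4)/9 = -(-4)*M/9 = 4*M/9)
3188 - L(1/(-223 + S), 100) = 3188 - 4/(9*(-223 + 51)) = 3188 - 4/(9*(-172)) = 3188 - 4*(-1)/(9*172) = 3188 - 1*(-1/387) = 3188 + 1/387 = 1233757/387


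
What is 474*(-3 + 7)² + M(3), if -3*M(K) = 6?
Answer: 7582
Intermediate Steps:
M(K) = -2 (M(K) = -⅓*6 = -2)
474*(-3 + 7)² + M(3) = 474*(-3 + 7)² - 2 = 474*4² - 2 = 474*16 - 2 = 7584 - 2 = 7582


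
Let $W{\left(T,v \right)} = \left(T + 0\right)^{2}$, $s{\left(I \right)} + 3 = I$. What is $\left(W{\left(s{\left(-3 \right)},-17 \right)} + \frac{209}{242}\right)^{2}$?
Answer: $\frac{657721}{484} \approx 1358.9$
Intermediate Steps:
$s{\left(I \right)} = -3 + I$
$W{\left(T,v \right)} = T^{2}$
$\left(W{\left(s{\left(-3 \right)},-17 \right)} + \frac{209}{242}\right)^{2} = \left(\left(-3 - 3\right)^{2} + \frac{209}{242}\right)^{2} = \left(\left(-6\right)^{2} + 209 \cdot \frac{1}{242}\right)^{2} = \left(36 + \frac{19}{22}\right)^{2} = \left(\frac{811}{22}\right)^{2} = \frac{657721}{484}$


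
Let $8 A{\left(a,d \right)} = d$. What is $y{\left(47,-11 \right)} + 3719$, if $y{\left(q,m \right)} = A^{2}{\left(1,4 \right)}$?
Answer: $\frac{14877}{4} \approx 3719.3$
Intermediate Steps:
$A{\left(a,d \right)} = \frac{d}{8}$
$y{\left(q,m \right)} = \frac{1}{4}$ ($y{\left(q,m \right)} = \left(\frac{1}{8} \cdot 4\right)^{2} = \left(\frac{1}{2}\right)^{2} = \frac{1}{4}$)
$y{\left(47,-11 \right)} + 3719 = \frac{1}{4} + 3719 = \frac{14877}{4}$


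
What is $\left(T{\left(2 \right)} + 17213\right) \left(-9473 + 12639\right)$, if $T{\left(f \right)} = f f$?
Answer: $54509022$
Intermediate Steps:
$T{\left(f \right)} = f^{2}$
$\left(T{\left(2 \right)} + 17213\right) \left(-9473 + 12639\right) = \left(2^{2} + 17213\right) \left(-9473 + 12639\right) = \left(4 + 17213\right) 3166 = 17217 \cdot 3166 = 54509022$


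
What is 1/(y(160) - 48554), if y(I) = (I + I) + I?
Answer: -1/48074 ≈ -2.0801e-5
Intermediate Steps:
y(I) = 3*I (y(I) = 2*I + I = 3*I)
1/(y(160) - 48554) = 1/(3*160 - 48554) = 1/(480 - 48554) = 1/(-48074) = -1/48074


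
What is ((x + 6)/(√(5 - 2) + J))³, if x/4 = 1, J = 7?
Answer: 1000/(7 + √3)³ ≈ 1.5019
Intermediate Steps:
x = 4 (x = 4*1 = 4)
((x + 6)/(√(5 - 2) + J))³ = ((4 + 6)/(√(5 - 2) + 7))³ = (10/(√3 + 7))³ = (10/(7 + √3))³ = 1000/(7 + √3)³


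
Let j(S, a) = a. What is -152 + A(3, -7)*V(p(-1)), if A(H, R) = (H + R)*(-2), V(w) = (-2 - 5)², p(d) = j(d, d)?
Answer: 240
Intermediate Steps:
p(d) = d
V(w) = 49 (V(w) = (-7)² = 49)
A(H, R) = -2*H - 2*R
-152 + A(3, -7)*V(p(-1)) = -152 + (-2*3 - 2*(-7))*49 = -152 + (-6 + 14)*49 = -152 + 8*49 = -152 + 392 = 240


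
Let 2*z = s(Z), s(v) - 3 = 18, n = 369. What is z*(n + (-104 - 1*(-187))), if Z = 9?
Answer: 4746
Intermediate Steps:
s(v) = 21 (s(v) = 3 + 18 = 21)
z = 21/2 (z = (½)*21 = 21/2 ≈ 10.500)
z*(n + (-104 - 1*(-187))) = 21*(369 + (-104 - 1*(-187)))/2 = 21*(369 + (-104 + 187))/2 = 21*(369 + 83)/2 = (21/2)*452 = 4746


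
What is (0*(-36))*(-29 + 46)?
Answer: 0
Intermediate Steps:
(0*(-36))*(-29 + 46) = 0*17 = 0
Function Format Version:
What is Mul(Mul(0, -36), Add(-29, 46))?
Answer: 0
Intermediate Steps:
Mul(Mul(0, -36), Add(-29, 46)) = Mul(0, 17) = 0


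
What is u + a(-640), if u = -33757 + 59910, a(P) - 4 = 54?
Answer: 26211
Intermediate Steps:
a(P) = 58 (a(P) = 4 + 54 = 58)
u = 26153
u + a(-640) = 26153 + 58 = 26211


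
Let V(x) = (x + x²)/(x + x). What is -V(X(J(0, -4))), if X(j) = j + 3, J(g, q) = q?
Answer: 0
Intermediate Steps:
X(j) = 3 + j
V(x) = (x + x²)/(2*x) (V(x) = (x + x²)/((2*x)) = (x + x²)*(1/(2*x)) = (x + x²)/(2*x))
-V(X(J(0, -4))) = -(½ + (3 - 4)/2) = -(½ + (½)*(-1)) = -(½ - ½) = -1*0 = 0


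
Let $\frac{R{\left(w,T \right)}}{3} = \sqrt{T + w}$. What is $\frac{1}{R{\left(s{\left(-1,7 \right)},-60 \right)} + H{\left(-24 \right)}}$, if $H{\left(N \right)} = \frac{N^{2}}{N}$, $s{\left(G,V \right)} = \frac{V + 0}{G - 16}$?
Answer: $- \frac{136}{6345} - \frac{i \sqrt{17459}}{6345} \approx -0.021434 - 0.020825 i$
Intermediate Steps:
$s{\left(G,V \right)} = \frac{V}{-16 + G}$
$H{\left(N \right)} = N$
$R{\left(w,T \right)} = 3 \sqrt{T + w}$
$\frac{1}{R{\left(s{\left(-1,7 \right)},-60 \right)} + H{\left(-24 \right)}} = \frac{1}{3 \sqrt{-60 + \frac{7}{-16 - 1}} - 24} = \frac{1}{3 \sqrt{-60 + \frac{7}{-17}} - 24} = \frac{1}{3 \sqrt{-60 + 7 \left(- \frac{1}{17}\right)} - 24} = \frac{1}{3 \sqrt{-60 - \frac{7}{17}} - 24} = \frac{1}{3 \sqrt{- \frac{1027}{17}} - 24} = \frac{1}{3 \frac{i \sqrt{17459}}{17} - 24} = \frac{1}{\frac{3 i \sqrt{17459}}{17} - 24} = \frac{1}{-24 + \frac{3 i \sqrt{17459}}{17}}$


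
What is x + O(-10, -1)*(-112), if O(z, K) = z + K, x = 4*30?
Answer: 1352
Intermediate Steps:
x = 120
O(z, K) = K + z
x + O(-10, -1)*(-112) = 120 + (-1 - 10)*(-112) = 120 - 11*(-112) = 120 + 1232 = 1352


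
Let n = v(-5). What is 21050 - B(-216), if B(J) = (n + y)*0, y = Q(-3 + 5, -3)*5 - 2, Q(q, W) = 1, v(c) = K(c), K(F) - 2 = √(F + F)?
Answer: 21050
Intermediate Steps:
K(F) = 2 + √2*√F (K(F) = 2 + √(F + F) = 2 + √(2*F) = 2 + √2*√F)
v(c) = 2 + √2*√c
n = 2 + I*√10 (n = 2 + √2*√(-5) = 2 + √2*(I*√5) = 2 + I*√10 ≈ 2.0 + 3.1623*I)
y = 3 (y = 1*5 - 2 = 5 - 2 = 3)
B(J) = 0 (B(J) = ((2 + I*√10) + 3)*0 = (5 + I*√10)*0 = 0)
21050 - B(-216) = 21050 - 1*0 = 21050 + 0 = 21050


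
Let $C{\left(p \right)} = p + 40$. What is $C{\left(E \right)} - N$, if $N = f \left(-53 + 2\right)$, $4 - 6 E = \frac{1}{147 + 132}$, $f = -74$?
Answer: $- \frac{6249601}{1674} \approx -3733.3$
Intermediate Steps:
$E = \frac{1115}{1674}$ ($E = \frac{2}{3} - \frac{1}{6 \left(147 + 132\right)} = \frac{2}{3} - \frac{1}{6 \cdot 279} = \frac{2}{3} - \frac{1}{1674} = \frac{1115}{1674} \approx 0.66607$)
$C{\left(p \right)} = 40 + p$
$N = 3774$ ($N = - 74 \left(-53 + 2\right) = \left(-74\right) \left(-51\right) = 3774$)
$C{\left(E \right)} - N = \left(40 + \frac{1115}{1674}\right) - 3774 = \frac{68075}{1674} - 3774 = - \frac{6249601}{1674}$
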